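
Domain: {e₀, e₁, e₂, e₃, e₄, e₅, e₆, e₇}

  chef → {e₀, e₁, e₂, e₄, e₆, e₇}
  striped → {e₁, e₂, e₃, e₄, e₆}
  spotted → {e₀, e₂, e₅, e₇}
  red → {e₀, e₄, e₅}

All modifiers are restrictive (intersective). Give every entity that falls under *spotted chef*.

{e₀, e₂, e₇}

⟦chef⟧ = {e₀, e₁, e₂, e₄, e₆, e₇}
… ∩ ⟦spotted⟧ = {e₀, e₁, e₂, e₄, e₆, e₇} ∩ {e₀, e₂, e₅, e₇} = {e₀, e₂, e₇}
So ⟦spotted chef⟧ = {e₀, e₂, e₇}.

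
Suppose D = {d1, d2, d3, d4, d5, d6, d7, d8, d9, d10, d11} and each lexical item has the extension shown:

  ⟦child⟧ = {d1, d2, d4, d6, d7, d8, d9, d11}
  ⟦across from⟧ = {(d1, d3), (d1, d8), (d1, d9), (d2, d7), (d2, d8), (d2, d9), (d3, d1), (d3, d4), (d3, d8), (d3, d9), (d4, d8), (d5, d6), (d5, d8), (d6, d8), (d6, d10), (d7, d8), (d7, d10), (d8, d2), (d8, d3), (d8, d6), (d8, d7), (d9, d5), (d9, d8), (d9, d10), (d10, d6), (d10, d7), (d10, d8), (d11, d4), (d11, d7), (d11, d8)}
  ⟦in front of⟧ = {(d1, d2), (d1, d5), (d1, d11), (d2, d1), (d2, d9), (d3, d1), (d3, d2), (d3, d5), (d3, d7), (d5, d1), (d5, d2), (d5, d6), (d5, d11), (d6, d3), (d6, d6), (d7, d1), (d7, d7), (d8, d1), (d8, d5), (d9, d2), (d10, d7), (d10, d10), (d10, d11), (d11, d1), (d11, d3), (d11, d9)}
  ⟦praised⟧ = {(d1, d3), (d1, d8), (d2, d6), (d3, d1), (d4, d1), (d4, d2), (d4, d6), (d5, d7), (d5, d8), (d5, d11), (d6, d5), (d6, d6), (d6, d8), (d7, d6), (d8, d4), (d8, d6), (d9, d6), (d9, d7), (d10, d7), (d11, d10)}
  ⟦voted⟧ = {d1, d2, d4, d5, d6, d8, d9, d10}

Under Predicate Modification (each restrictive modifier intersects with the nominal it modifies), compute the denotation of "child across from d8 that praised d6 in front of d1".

{d2, d7}

⟦across from d8⟧ = {x : ⟨x, d8⟩ ∈ ⟦across from⟧} = {d1, d2, d3, d4, d5, d6, d7, d9, d10, d11}
⟦that praised d6⟧ = {x : ⟨x, d6⟩ ∈ ⟦praised⟧} = {d2, d4, d6, d7, d8, d9}
⟦in front of d1⟧ = {x : ⟨x, d1⟩ ∈ ⟦in front of⟧} = {d2, d3, d5, d7, d8, d11}
⟦child⟧ = {d1, d2, d4, d6, d7, d8, d9, d11}
… ∩ ⟦across from d8⟧ = {d1, d2, d4, d6, d7, d8, d9, d11} ∩ {d1, d2, d3, d4, d5, d6, d7, d9, d10, d11} = {d1, d2, d4, d6, d7, d9, d11}
… ∩ ⟦that praised d6⟧ = {d1, d2, d4, d6, d7, d9, d11} ∩ {d2, d4, d6, d7, d8, d9} = {d2, d4, d6, d7, d9}
… ∩ ⟦in front of d1⟧ = {d2, d4, d6, d7, d9} ∩ {d2, d3, d5, d7, d8, d11} = {d2, d7}
So ⟦child across from d8 that praised d6 in front of d1⟧ = {d2, d7}.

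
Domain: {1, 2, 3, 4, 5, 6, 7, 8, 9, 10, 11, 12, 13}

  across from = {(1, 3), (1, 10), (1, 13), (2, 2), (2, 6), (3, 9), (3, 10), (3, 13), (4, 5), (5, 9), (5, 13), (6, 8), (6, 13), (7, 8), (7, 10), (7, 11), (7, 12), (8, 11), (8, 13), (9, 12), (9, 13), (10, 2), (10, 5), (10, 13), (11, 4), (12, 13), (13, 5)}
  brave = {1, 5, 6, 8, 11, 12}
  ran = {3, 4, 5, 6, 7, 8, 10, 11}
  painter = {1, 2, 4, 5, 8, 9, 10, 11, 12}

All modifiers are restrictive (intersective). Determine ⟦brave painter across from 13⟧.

{1, 5, 8, 12}

⟦across from 13⟧ = {x : ⟨x, 13⟩ ∈ ⟦across from⟧} = {1, 3, 5, 6, 8, 9, 10, 12}
⟦painter⟧ = {1, 2, 4, 5, 8, 9, 10, 11, 12}
… ∩ ⟦across from 13⟧ = {1, 2, 4, 5, 8, 9, 10, 11, 12} ∩ {1, 3, 5, 6, 8, 9, 10, 12} = {1, 5, 8, 9, 10, 12}
… ∩ ⟦brave⟧ = {1, 5, 8, 9, 10, 12} ∩ {1, 5, 6, 8, 11, 12} = {1, 5, 8, 12}
So ⟦brave painter across from 13⟧ = {1, 5, 8, 12}.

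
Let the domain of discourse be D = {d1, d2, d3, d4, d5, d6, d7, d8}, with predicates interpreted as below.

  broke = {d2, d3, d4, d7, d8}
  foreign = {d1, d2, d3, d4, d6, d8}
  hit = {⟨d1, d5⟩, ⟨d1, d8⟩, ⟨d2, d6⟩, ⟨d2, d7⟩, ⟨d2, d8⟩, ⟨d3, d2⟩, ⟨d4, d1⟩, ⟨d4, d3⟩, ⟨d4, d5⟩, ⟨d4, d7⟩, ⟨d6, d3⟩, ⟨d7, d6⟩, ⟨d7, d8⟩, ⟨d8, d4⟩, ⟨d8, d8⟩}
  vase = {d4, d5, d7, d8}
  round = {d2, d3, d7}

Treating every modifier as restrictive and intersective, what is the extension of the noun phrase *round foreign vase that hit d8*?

⟦that hit d8⟧ = {x : ⟨x, d8⟩ ∈ ⟦hit⟧} = {d1, d2, d7, d8}
⟦vase⟧ = {d4, d5, d7, d8}
… ∩ ⟦that hit d8⟧ = {d4, d5, d7, d8} ∩ {d1, d2, d7, d8} = {d7, d8}
… ∩ ⟦round⟧ = {d7, d8} ∩ {d2, d3, d7} = {d7}
… ∩ ⟦foreign⟧ = {d7} ∩ {d1, d2, d3, d4, d6, d8} = ∅
So ⟦round foreign vase that hit d8⟧ = { }.

{ }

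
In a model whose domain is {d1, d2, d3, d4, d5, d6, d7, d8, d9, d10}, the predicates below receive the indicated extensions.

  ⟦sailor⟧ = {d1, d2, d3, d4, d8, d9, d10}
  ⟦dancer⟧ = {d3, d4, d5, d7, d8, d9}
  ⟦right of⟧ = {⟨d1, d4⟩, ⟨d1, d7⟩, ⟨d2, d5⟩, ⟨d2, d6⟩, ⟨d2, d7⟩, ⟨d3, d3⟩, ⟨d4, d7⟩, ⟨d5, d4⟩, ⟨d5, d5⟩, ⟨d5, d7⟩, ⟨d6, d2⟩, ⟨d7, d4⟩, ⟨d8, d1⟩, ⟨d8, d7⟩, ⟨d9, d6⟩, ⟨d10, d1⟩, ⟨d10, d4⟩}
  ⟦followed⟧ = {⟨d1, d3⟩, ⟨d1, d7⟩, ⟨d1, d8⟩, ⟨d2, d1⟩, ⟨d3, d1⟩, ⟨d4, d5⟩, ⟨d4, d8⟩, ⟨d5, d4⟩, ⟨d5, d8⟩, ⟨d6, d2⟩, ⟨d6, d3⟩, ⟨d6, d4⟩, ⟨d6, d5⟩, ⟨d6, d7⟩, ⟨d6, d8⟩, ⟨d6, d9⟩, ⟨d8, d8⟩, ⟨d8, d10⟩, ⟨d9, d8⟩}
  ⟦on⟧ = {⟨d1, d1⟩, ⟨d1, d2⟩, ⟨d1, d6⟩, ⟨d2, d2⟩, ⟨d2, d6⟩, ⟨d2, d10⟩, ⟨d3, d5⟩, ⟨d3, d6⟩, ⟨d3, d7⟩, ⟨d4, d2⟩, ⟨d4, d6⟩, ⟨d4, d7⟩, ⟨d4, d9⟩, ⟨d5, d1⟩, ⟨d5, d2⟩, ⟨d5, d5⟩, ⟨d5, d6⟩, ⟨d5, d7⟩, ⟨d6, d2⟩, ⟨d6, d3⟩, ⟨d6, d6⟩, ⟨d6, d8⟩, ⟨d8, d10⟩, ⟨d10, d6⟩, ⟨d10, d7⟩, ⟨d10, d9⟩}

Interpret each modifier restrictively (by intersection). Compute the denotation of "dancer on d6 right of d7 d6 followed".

⟦on d6⟧ = {x : ⟨x, d6⟩ ∈ ⟦on⟧} = {d1, d2, d3, d4, d5, d6, d10}
⟦right of d7⟧ = {x : ⟨x, d7⟩ ∈ ⟦right of⟧} = {d1, d2, d4, d5, d8}
⟦d6 followed⟧ = {x : ⟨d6, x⟩ ∈ ⟦followed⟧} = {d2, d3, d4, d5, d7, d8, d9}
⟦dancer⟧ = {d3, d4, d5, d7, d8, d9}
… ∩ ⟦on d6⟧ = {d3, d4, d5, d7, d8, d9} ∩ {d1, d2, d3, d4, d5, d6, d10} = {d3, d4, d5}
… ∩ ⟦right of d7⟧ = {d3, d4, d5} ∩ {d1, d2, d4, d5, d8} = {d4, d5}
… ∩ ⟦d6 followed⟧ = {d4, d5} ∩ {d2, d3, d4, d5, d7, d8, d9} = {d4, d5}
So ⟦dancer on d6 right of d7 d6 followed⟧ = {d4, d5}.

{d4, d5}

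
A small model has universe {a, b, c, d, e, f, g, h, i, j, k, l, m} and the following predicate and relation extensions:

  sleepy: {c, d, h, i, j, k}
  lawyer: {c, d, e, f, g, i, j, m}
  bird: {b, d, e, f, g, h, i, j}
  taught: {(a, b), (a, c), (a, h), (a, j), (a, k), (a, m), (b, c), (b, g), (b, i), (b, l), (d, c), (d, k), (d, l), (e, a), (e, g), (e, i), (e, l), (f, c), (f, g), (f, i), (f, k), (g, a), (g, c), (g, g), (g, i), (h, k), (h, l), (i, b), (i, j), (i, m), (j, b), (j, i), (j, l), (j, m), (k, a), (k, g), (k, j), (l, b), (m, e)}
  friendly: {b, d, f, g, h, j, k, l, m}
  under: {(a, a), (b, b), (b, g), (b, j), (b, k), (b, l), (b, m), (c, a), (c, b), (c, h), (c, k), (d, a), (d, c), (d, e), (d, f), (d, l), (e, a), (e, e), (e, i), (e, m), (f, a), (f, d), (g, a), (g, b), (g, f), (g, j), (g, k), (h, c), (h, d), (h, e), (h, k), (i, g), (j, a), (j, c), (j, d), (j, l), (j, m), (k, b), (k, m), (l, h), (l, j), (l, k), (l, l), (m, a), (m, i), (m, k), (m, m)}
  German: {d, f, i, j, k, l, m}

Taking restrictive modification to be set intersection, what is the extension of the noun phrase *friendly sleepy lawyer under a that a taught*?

⟦under a⟧ = {x : ⟨x, a⟩ ∈ ⟦under⟧} = {a, c, d, e, f, g, j, m}
⟦that a taught⟧ = {x : ⟨a, x⟩ ∈ ⟦taught⟧} = {b, c, h, j, k, m}
⟦lawyer⟧ = {c, d, e, f, g, i, j, m}
… ∩ ⟦under a⟧ = {c, d, e, f, g, i, j, m} ∩ {a, c, d, e, f, g, j, m} = {c, d, e, f, g, j, m}
… ∩ ⟦that a taught⟧ = {c, d, e, f, g, j, m} ∩ {b, c, h, j, k, m} = {c, j, m}
… ∩ ⟦friendly⟧ = {c, j, m} ∩ {b, d, f, g, h, j, k, l, m} = {j, m}
… ∩ ⟦sleepy⟧ = {j, m} ∩ {c, d, h, i, j, k} = {j}
So ⟦friendly sleepy lawyer under a that a taught⟧ = {j}.

{j}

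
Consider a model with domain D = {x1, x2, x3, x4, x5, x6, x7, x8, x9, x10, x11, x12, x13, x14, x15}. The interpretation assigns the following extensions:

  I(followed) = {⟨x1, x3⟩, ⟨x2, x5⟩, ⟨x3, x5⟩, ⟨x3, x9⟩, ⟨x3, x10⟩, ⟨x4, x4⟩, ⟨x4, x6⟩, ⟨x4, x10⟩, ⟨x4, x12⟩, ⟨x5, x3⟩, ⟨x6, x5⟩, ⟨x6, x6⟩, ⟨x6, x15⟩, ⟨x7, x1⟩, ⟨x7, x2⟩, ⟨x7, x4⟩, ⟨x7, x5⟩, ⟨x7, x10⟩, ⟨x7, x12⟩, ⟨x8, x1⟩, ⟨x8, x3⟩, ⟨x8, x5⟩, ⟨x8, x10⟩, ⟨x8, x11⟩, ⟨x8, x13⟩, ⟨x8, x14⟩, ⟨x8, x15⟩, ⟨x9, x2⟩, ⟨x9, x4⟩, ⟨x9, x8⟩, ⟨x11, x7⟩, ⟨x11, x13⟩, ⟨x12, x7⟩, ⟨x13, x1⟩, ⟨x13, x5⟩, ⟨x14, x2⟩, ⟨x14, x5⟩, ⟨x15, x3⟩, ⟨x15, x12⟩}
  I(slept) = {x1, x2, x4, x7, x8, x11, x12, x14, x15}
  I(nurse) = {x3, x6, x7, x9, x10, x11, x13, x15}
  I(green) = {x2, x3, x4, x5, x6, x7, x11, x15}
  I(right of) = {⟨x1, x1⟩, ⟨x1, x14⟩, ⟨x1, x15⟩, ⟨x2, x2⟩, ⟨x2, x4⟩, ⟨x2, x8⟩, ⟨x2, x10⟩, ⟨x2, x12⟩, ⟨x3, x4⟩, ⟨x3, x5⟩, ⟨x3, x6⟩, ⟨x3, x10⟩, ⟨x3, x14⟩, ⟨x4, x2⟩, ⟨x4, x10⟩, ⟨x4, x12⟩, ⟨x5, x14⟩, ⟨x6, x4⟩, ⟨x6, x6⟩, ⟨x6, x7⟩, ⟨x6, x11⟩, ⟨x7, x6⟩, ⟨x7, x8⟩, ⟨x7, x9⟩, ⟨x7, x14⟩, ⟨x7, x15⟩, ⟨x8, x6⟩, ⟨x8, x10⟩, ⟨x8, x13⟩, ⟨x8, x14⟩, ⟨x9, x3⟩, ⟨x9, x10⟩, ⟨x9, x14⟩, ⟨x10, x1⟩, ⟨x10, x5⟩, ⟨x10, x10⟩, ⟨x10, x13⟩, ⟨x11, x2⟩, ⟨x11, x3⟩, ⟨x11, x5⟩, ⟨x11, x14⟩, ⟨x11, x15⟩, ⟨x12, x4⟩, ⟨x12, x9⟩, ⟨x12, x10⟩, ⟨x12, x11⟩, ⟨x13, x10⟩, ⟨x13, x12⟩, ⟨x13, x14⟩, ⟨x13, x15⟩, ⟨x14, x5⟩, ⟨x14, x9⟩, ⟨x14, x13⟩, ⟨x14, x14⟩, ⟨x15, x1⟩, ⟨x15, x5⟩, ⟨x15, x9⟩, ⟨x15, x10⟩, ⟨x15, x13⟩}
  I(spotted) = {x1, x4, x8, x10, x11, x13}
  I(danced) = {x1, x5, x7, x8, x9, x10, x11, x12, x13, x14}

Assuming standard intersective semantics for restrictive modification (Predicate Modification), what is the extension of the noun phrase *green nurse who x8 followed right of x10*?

{x3, x15}

⟦who x8 followed⟧ = {x : ⟨x8, x⟩ ∈ ⟦followed⟧} = {x1, x3, x5, x10, x11, x13, x14, x15}
⟦right of x10⟧ = {x : ⟨x, x10⟩ ∈ ⟦right of⟧} = {x2, x3, x4, x8, x9, x10, x12, x13, x15}
⟦nurse⟧ = {x3, x6, x7, x9, x10, x11, x13, x15}
… ∩ ⟦who x8 followed⟧ = {x3, x6, x7, x9, x10, x11, x13, x15} ∩ {x1, x3, x5, x10, x11, x13, x14, x15} = {x3, x10, x11, x13, x15}
… ∩ ⟦right of x10⟧ = {x3, x10, x11, x13, x15} ∩ {x2, x3, x4, x8, x9, x10, x12, x13, x15} = {x3, x10, x13, x15}
… ∩ ⟦green⟧ = {x3, x10, x13, x15} ∩ {x2, x3, x4, x5, x6, x7, x11, x15} = {x3, x15}
So ⟦green nurse who x8 followed right of x10⟧ = {x3, x15}.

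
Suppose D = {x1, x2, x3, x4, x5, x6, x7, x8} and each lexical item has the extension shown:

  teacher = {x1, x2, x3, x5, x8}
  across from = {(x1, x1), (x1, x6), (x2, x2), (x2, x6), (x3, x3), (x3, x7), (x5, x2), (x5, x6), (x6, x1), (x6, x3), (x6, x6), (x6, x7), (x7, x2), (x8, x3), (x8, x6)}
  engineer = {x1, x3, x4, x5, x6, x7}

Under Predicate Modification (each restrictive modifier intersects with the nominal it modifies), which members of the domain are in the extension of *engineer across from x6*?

⟦across from x6⟧ = {x : ⟨x, x6⟩ ∈ ⟦across from⟧} = {x1, x2, x5, x6, x8}
⟦engineer⟧ = {x1, x3, x4, x5, x6, x7}
… ∩ ⟦across from x6⟧ = {x1, x3, x4, x5, x6, x7} ∩ {x1, x2, x5, x6, x8} = {x1, x5, x6}
So ⟦engineer across from x6⟧ = {x1, x5, x6}.

{x1, x5, x6}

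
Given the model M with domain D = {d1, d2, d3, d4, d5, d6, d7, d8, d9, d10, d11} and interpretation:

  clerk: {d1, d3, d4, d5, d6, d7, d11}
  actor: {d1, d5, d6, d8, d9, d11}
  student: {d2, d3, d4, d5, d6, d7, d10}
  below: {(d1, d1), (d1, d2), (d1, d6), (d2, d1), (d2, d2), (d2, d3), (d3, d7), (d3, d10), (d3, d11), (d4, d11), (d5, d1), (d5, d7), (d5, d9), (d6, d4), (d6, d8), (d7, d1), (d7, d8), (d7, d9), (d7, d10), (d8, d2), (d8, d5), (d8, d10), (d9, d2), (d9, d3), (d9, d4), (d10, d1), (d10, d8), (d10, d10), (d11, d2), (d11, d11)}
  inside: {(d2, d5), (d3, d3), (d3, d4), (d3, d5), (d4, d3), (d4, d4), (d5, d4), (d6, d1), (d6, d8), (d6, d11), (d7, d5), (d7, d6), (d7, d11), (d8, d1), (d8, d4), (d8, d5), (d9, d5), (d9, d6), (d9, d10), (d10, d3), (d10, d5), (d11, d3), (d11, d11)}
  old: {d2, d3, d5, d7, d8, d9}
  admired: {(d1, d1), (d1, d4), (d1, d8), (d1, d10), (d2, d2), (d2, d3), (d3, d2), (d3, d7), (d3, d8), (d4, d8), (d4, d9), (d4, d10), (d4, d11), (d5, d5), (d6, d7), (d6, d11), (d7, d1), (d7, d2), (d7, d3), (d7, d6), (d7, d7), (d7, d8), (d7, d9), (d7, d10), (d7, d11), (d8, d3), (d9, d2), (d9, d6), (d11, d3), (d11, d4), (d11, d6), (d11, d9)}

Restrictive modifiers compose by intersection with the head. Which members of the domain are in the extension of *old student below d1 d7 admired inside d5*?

⟦below d1⟧ = {x : ⟨x, d1⟩ ∈ ⟦below⟧} = {d1, d2, d5, d7, d10}
⟦d7 admired⟧ = {x : ⟨d7, x⟩ ∈ ⟦admired⟧} = {d1, d2, d3, d6, d7, d8, d9, d10, d11}
⟦inside d5⟧ = {x : ⟨x, d5⟩ ∈ ⟦inside⟧} = {d2, d3, d7, d8, d9, d10}
⟦student⟧ = {d2, d3, d4, d5, d6, d7, d10}
… ∩ ⟦below d1⟧ = {d2, d3, d4, d5, d6, d7, d10} ∩ {d1, d2, d5, d7, d10} = {d2, d5, d7, d10}
… ∩ ⟦d7 admired⟧ = {d2, d5, d7, d10} ∩ {d1, d2, d3, d6, d7, d8, d9, d10, d11} = {d2, d7, d10}
… ∩ ⟦inside d5⟧ = {d2, d7, d10} ∩ {d2, d3, d7, d8, d9, d10} = {d2, d7, d10}
… ∩ ⟦old⟧ = {d2, d7, d10} ∩ {d2, d3, d5, d7, d8, d9} = {d2, d7}
So ⟦old student below d1 d7 admired inside d5⟧ = {d2, d7}.

{d2, d7}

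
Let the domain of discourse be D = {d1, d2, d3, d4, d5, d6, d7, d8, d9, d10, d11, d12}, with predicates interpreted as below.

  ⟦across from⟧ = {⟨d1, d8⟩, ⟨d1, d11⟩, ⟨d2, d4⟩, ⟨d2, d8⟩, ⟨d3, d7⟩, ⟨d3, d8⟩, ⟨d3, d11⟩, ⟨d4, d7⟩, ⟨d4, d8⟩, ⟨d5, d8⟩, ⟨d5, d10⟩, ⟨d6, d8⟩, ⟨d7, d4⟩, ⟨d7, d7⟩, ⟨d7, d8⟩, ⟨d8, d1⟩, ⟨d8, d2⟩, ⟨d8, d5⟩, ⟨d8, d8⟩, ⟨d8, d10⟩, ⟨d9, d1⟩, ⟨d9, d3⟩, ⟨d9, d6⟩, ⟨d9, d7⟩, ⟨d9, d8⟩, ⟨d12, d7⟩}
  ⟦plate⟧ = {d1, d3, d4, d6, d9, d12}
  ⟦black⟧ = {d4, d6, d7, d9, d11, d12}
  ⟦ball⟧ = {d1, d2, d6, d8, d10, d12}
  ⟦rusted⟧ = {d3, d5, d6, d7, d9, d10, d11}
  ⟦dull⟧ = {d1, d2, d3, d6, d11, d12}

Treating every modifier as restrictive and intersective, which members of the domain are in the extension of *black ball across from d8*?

⟦across from d8⟧ = {x : ⟨x, d8⟩ ∈ ⟦across from⟧} = {d1, d2, d3, d4, d5, d6, d7, d8, d9}
⟦ball⟧ = {d1, d2, d6, d8, d10, d12}
… ∩ ⟦across from d8⟧ = {d1, d2, d6, d8, d10, d12} ∩ {d1, d2, d3, d4, d5, d6, d7, d8, d9} = {d1, d2, d6, d8}
… ∩ ⟦black⟧ = {d1, d2, d6, d8} ∩ {d4, d6, d7, d9, d11, d12} = {d6}
So ⟦black ball across from d8⟧ = {d6}.

{d6}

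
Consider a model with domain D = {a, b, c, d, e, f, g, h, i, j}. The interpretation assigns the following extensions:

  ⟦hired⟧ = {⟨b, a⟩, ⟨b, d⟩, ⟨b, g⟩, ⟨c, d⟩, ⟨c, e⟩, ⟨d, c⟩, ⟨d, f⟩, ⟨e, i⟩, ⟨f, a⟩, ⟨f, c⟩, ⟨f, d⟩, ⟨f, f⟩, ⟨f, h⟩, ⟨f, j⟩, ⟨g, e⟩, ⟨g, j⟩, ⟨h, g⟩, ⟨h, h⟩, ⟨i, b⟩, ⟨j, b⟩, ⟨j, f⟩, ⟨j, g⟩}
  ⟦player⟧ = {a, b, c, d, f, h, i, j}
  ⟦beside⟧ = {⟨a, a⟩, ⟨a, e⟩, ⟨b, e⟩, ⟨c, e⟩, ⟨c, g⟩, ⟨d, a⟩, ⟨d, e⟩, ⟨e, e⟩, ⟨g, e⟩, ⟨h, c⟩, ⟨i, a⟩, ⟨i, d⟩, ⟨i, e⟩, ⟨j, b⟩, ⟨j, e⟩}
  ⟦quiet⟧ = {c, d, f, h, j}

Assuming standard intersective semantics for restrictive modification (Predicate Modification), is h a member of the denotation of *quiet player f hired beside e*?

no

⟦f hired⟧ = {x : ⟨f, x⟩ ∈ ⟦hired⟧} = {a, c, d, f, h, j}
⟦beside e⟧ = {x : ⟨x, e⟩ ∈ ⟦beside⟧} = {a, b, c, d, e, g, i, j}
⟦player⟧ = {a, b, c, d, f, h, i, j}
… ∩ ⟦f hired⟧ = {a, b, c, d, f, h, i, j} ∩ {a, c, d, f, h, j} = {a, c, d, f, h, j}
… ∩ ⟦beside e⟧ = {a, c, d, f, h, j} ∩ {a, b, c, d, e, g, i, j} = {a, c, d, j}
… ∩ ⟦quiet⟧ = {a, c, d, j} ∩ {c, d, f, h, j} = {c, d, j}
⟦quiet player f hired beside e⟧ = {c, d, j}; h ∉ this set.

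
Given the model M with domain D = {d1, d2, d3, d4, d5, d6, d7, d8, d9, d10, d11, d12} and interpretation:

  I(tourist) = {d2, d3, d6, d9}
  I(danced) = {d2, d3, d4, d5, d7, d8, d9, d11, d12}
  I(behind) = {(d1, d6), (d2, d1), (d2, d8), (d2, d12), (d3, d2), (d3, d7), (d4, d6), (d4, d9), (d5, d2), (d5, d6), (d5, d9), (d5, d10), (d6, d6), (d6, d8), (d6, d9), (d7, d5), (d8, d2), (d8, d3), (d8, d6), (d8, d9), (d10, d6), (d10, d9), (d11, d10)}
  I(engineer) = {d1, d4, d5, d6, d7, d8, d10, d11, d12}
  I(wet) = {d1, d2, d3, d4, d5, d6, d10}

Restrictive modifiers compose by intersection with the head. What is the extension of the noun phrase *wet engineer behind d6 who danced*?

⟦behind d6⟧ = {x : ⟨x, d6⟩ ∈ ⟦behind⟧} = {d1, d4, d5, d6, d8, d10}
⟦who danced⟧ = ⟦danced⟧ = {d2, d3, d4, d5, d7, d8, d9, d11, d12}
⟦engineer⟧ = {d1, d4, d5, d6, d7, d8, d10, d11, d12}
… ∩ ⟦behind d6⟧ = {d1, d4, d5, d6, d7, d8, d10, d11, d12} ∩ {d1, d4, d5, d6, d8, d10} = {d1, d4, d5, d6, d8, d10}
… ∩ ⟦who danced⟧ = {d1, d4, d5, d6, d8, d10} ∩ {d2, d3, d4, d5, d7, d8, d9, d11, d12} = {d4, d5, d8}
… ∩ ⟦wet⟧ = {d4, d5, d8} ∩ {d1, d2, d3, d4, d5, d6, d10} = {d4, d5}
So ⟦wet engineer behind d6 who danced⟧ = {d4, d5}.

{d4, d5}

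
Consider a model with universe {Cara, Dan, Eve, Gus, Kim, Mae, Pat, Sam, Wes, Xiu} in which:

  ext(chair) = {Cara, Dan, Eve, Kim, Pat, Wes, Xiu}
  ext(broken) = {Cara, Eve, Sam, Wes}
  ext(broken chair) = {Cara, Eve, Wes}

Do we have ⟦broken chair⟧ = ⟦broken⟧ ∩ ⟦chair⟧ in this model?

yes

⟦broken⟧ ∩ ⟦chair⟧ = {Cara, Eve, Sam, Wes} ∩ {Cara, Dan, Eve, Kim, Pat, Wes, Xiu} = {Cara, Eve, Wes}
Observed ⟦broken chair⟧ = {Cara, Eve, Wes}.
These coincide, so the modifier is intersective here.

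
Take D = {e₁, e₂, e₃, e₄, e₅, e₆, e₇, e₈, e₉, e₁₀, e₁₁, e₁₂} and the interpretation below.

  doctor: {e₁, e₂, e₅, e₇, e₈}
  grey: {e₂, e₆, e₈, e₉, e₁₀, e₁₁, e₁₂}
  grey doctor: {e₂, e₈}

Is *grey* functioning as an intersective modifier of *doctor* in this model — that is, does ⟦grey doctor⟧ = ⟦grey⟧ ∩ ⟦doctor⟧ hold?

yes

⟦grey⟧ ∩ ⟦doctor⟧ = {e₂, e₆, e₈, e₉, e₁₀, e₁₁, e₁₂} ∩ {e₁, e₂, e₅, e₇, e₈} = {e₂, e₈}
Observed ⟦grey doctor⟧ = {e₂, e₈}.
These coincide, so the modifier is intersective here.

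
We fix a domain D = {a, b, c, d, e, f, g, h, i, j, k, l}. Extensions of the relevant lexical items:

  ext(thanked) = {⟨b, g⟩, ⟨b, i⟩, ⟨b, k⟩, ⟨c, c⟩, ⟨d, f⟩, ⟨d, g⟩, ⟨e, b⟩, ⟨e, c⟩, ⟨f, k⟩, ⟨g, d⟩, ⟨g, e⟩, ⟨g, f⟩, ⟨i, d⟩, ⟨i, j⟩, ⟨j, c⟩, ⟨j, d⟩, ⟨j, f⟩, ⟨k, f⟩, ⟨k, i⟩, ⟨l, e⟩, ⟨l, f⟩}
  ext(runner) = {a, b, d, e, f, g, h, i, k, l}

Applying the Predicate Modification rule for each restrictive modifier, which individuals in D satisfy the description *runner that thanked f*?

⟦that thanked f⟧ = {x : ⟨x, f⟩ ∈ ⟦thanked⟧} = {d, g, j, k, l}
⟦runner⟧ = {a, b, d, e, f, g, h, i, k, l}
… ∩ ⟦that thanked f⟧ = {a, b, d, e, f, g, h, i, k, l} ∩ {d, g, j, k, l} = {d, g, k, l}
So ⟦runner that thanked f⟧ = {d, g, k, l}.

{d, g, k, l}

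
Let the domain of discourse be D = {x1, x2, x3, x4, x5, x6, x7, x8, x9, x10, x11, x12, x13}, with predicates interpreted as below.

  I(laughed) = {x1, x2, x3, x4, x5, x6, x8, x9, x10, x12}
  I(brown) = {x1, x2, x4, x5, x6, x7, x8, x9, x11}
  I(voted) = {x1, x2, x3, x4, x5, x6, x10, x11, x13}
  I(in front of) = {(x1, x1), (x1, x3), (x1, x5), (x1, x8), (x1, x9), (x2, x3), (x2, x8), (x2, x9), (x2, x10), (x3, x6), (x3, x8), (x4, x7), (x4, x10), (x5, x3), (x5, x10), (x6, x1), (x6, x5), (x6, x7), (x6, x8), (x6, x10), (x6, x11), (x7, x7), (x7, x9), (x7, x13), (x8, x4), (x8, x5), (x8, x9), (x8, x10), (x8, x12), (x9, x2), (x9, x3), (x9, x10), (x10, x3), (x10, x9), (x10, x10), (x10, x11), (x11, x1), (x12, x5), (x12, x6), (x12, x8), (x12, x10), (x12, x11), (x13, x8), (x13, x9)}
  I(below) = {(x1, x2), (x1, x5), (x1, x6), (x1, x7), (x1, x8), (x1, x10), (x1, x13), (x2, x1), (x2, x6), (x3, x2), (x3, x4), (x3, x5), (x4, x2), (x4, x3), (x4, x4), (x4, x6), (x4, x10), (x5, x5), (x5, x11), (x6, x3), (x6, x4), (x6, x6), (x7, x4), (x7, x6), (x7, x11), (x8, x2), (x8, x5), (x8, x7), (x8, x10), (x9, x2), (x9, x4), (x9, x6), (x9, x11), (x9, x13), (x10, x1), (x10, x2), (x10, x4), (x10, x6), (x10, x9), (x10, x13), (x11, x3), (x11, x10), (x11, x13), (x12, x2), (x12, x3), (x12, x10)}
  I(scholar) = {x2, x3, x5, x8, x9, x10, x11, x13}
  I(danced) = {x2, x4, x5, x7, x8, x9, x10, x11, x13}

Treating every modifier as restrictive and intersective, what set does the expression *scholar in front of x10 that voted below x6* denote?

⟦in front of x10⟧ = {x : ⟨x, x10⟩ ∈ ⟦in front of⟧} = {x2, x4, x5, x6, x8, x9, x10, x12}
⟦that voted⟧ = ⟦voted⟧ = {x1, x2, x3, x4, x5, x6, x10, x11, x13}
⟦below x6⟧ = {x : ⟨x, x6⟩ ∈ ⟦below⟧} = {x1, x2, x4, x6, x7, x9, x10}
⟦scholar⟧ = {x2, x3, x5, x8, x9, x10, x11, x13}
… ∩ ⟦in front of x10⟧ = {x2, x3, x5, x8, x9, x10, x11, x13} ∩ {x2, x4, x5, x6, x8, x9, x10, x12} = {x2, x5, x8, x9, x10}
… ∩ ⟦that voted⟧ = {x2, x5, x8, x9, x10} ∩ {x1, x2, x3, x4, x5, x6, x10, x11, x13} = {x2, x5, x10}
… ∩ ⟦below x6⟧ = {x2, x5, x10} ∩ {x1, x2, x4, x6, x7, x9, x10} = {x2, x10}
So ⟦scholar in front of x10 that voted below x6⟧ = {x2, x10}.

{x2, x10}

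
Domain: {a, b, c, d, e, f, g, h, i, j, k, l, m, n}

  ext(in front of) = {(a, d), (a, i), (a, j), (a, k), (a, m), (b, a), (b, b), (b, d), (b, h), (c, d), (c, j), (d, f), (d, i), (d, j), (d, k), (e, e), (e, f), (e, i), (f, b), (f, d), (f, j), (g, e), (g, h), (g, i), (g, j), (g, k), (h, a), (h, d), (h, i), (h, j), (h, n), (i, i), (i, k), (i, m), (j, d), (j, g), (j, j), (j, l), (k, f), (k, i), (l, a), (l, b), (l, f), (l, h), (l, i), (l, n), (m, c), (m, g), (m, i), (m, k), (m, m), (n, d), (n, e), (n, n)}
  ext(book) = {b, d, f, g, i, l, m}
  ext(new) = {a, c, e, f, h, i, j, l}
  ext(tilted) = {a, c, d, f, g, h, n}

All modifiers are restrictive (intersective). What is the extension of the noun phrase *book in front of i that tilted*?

⟦in front of i⟧ = {x : ⟨x, i⟩ ∈ ⟦in front of⟧} = {a, d, e, g, h, i, k, l, m}
⟦that tilted⟧ = ⟦tilted⟧ = {a, c, d, f, g, h, n}
⟦book⟧ = {b, d, f, g, i, l, m}
… ∩ ⟦in front of i⟧ = {b, d, f, g, i, l, m} ∩ {a, d, e, g, h, i, k, l, m} = {d, g, i, l, m}
… ∩ ⟦that tilted⟧ = {d, g, i, l, m} ∩ {a, c, d, f, g, h, n} = {d, g}
So ⟦book in front of i that tilted⟧ = {d, g}.

{d, g}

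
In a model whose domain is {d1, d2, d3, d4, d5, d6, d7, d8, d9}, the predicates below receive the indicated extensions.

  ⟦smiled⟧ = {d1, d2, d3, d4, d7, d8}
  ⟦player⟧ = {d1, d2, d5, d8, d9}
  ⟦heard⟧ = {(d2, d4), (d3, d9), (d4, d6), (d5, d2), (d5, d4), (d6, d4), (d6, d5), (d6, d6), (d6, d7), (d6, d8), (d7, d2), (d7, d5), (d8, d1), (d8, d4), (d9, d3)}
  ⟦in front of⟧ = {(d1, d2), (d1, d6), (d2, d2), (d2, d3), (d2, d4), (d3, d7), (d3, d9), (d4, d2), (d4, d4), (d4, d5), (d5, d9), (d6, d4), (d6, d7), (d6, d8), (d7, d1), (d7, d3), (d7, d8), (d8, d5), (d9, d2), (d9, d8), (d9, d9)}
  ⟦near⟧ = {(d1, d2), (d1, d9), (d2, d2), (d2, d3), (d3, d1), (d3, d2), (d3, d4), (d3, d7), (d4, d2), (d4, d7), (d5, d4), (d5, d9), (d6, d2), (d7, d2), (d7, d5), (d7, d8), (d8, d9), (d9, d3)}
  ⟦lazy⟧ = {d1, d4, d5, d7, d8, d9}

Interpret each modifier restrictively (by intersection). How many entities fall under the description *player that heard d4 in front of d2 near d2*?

1

⟦that heard d4⟧ = {x : ⟨x, d4⟩ ∈ ⟦heard⟧} = {d2, d5, d6, d8}
⟦in front of d2⟧ = {x : ⟨x, d2⟩ ∈ ⟦in front of⟧} = {d1, d2, d4, d9}
⟦near d2⟧ = {x : ⟨x, d2⟩ ∈ ⟦near⟧} = {d1, d2, d3, d4, d6, d7}
⟦player⟧ = {d1, d2, d5, d8, d9}
… ∩ ⟦that heard d4⟧ = {d1, d2, d5, d8, d9} ∩ {d2, d5, d6, d8} = {d2, d5, d8}
… ∩ ⟦in front of d2⟧ = {d2, d5, d8} ∩ {d1, d2, d4, d9} = {d2}
… ∩ ⟦near d2⟧ = {d2} ∩ {d1, d2, d3, d4, d6, d7} = {d2}
⟦player that heard d4 in front of d2 near d2⟧ = {d2}, so the cardinality is 1.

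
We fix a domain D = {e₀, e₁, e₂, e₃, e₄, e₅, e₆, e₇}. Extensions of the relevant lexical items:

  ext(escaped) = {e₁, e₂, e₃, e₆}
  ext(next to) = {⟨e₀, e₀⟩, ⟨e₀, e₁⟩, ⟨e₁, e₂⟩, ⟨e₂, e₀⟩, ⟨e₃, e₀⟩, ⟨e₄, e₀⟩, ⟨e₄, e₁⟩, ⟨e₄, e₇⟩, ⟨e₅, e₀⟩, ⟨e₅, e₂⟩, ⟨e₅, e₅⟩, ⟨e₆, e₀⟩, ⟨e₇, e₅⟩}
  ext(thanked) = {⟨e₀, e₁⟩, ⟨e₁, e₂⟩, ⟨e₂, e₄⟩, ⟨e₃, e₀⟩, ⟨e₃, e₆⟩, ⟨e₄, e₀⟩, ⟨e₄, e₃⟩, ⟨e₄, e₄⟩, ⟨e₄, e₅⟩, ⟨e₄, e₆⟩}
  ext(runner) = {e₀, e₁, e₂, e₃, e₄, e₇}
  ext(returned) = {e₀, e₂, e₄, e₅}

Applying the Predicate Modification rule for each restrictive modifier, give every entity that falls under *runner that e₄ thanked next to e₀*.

⟦that e₄ thanked⟧ = {x : ⟨e₄, x⟩ ∈ ⟦thanked⟧} = {e₀, e₃, e₄, e₅, e₆}
⟦next to e₀⟧ = {x : ⟨x, e₀⟩ ∈ ⟦next to⟧} = {e₀, e₂, e₃, e₄, e₅, e₆}
⟦runner⟧ = {e₀, e₁, e₂, e₃, e₄, e₇}
… ∩ ⟦that e₄ thanked⟧ = {e₀, e₁, e₂, e₃, e₄, e₇} ∩ {e₀, e₃, e₄, e₅, e₆} = {e₀, e₃, e₄}
… ∩ ⟦next to e₀⟧ = {e₀, e₃, e₄} ∩ {e₀, e₂, e₃, e₄, e₅, e₆} = {e₀, e₃, e₄}
So ⟦runner that e₄ thanked next to e₀⟧ = {e₀, e₃, e₄}.

{e₀, e₃, e₄}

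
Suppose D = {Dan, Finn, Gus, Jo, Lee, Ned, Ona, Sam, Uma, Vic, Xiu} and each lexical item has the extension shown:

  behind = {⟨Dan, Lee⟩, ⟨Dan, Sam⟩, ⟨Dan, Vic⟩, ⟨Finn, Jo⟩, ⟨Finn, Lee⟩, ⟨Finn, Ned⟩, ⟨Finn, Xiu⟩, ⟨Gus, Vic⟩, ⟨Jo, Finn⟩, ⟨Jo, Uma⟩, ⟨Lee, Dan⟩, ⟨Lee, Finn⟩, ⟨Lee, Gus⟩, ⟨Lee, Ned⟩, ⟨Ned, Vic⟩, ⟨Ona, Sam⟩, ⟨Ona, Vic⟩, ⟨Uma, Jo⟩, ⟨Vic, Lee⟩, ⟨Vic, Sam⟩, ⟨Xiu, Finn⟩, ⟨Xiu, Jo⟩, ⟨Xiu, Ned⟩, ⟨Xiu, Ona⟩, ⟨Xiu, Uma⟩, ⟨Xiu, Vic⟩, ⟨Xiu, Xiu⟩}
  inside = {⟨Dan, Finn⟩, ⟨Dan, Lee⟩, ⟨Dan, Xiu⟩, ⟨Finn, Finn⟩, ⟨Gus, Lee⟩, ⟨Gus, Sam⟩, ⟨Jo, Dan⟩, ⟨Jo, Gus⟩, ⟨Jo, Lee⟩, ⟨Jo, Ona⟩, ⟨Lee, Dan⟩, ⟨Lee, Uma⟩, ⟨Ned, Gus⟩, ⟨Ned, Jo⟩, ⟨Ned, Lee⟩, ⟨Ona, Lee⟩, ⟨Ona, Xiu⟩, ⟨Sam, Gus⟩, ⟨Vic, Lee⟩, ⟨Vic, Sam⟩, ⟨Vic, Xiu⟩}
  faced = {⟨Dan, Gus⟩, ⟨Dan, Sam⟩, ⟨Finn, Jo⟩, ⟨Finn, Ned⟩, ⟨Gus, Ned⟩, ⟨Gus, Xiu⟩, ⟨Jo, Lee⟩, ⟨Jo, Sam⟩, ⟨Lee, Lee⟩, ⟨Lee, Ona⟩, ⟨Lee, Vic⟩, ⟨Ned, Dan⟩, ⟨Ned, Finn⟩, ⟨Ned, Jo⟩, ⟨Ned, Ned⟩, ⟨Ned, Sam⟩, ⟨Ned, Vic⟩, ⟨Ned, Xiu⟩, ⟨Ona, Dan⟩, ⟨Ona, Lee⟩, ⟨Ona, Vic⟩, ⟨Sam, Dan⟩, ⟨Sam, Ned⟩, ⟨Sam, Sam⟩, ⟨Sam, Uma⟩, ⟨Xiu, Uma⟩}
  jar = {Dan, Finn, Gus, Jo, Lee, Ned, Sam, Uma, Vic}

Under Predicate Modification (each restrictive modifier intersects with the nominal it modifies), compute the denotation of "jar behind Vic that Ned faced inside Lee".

{Dan, Ned}

⟦behind Vic⟧ = {x : ⟨x, Vic⟩ ∈ ⟦behind⟧} = {Dan, Gus, Ned, Ona, Xiu}
⟦that Ned faced⟧ = {x : ⟨Ned, x⟩ ∈ ⟦faced⟧} = {Dan, Finn, Jo, Ned, Sam, Vic, Xiu}
⟦inside Lee⟧ = {x : ⟨x, Lee⟩ ∈ ⟦inside⟧} = {Dan, Gus, Jo, Ned, Ona, Vic}
⟦jar⟧ = {Dan, Finn, Gus, Jo, Lee, Ned, Sam, Uma, Vic}
… ∩ ⟦behind Vic⟧ = {Dan, Finn, Gus, Jo, Lee, Ned, Sam, Uma, Vic} ∩ {Dan, Gus, Ned, Ona, Xiu} = {Dan, Gus, Ned}
… ∩ ⟦that Ned faced⟧ = {Dan, Gus, Ned} ∩ {Dan, Finn, Jo, Ned, Sam, Vic, Xiu} = {Dan, Ned}
… ∩ ⟦inside Lee⟧ = {Dan, Ned} ∩ {Dan, Gus, Jo, Ned, Ona, Vic} = {Dan, Ned}
So ⟦jar behind Vic that Ned faced inside Lee⟧ = {Dan, Ned}.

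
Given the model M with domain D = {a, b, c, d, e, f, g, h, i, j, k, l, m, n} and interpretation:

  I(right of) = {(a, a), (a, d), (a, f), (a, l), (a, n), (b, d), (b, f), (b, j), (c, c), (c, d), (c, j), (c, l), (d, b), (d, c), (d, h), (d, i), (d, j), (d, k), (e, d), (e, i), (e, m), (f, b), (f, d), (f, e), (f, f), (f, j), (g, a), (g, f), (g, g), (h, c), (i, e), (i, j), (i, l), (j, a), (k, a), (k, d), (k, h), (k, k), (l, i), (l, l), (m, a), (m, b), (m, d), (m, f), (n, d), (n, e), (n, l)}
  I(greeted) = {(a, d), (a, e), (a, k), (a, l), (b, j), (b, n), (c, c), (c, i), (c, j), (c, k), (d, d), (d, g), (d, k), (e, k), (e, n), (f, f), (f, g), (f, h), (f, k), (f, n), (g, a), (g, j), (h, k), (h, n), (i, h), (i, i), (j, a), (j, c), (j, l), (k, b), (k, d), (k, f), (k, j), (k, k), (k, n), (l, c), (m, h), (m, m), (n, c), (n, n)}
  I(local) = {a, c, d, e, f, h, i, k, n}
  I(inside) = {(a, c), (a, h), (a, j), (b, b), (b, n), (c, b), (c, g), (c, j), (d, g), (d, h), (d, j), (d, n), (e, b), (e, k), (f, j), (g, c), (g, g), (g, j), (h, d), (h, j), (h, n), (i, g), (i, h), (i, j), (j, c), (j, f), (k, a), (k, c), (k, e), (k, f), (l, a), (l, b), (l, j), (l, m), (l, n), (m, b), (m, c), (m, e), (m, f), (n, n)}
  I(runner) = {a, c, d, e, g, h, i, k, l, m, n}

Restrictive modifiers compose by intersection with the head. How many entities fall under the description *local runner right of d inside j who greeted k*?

2

⟦right of d⟧ = {x : ⟨x, d⟩ ∈ ⟦right of⟧} = {a, b, c, e, f, k, m, n}
⟦inside j⟧ = {x : ⟨x, j⟩ ∈ ⟦inside⟧} = {a, c, d, f, g, h, i, l}
⟦who greeted k⟧ = {x : ⟨x, k⟩ ∈ ⟦greeted⟧} = {a, c, d, e, f, h, k}
⟦runner⟧ = {a, c, d, e, g, h, i, k, l, m, n}
… ∩ ⟦right of d⟧ = {a, c, d, e, g, h, i, k, l, m, n} ∩ {a, b, c, e, f, k, m, n} = {a, c, e, k, m, n}
… ∩ ⟦inside j⟧ = {a, c, e, k, m, n} ∩ {a, c, d, f, g, h, i, l} = {a, c}
… ∩ ⟦who greeted k⟧ = {a, c} ∩ {a, c, d, e, f, h, k} = {a, c}
… ∩ ⟦local⟧ = {a, c} ∩ {a, c, d, e, f, h, i, k, n} = {a, c}
⟦local runner right of d inside j who greeted k⟧ = {a, c}, so the cardinality is 2.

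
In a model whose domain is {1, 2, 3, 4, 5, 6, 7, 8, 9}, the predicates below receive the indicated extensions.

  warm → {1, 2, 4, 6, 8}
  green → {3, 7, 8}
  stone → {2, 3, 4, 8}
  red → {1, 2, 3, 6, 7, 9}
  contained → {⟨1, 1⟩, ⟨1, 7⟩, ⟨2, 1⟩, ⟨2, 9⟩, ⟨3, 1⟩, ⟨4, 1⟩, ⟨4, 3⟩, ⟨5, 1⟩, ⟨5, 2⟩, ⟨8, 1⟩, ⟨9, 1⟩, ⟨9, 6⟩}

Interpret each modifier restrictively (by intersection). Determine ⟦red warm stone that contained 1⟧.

⟦that contained 1⟧ = {x : ⟨x, 1⟩ ∈ ⟦contained⟧} = {1, 2, 3, 4, 5, 8, 9}
⟦stone⟧ = {2, 3, 4, 8}
… ∩ ⟦that contained 1⟧ = {2, 3, 4, 8} ∩ {1, 2, 3, 4, 5, 8, 9} = {2, 3, 4, 8}
… ∩ ⟦red⟧ = {2, 3, 4, 8} ∩ {1, 2, 3, 6, 7, 9} = {2, 3}
… ∩ ⟦warm⟧ = {2, 3} ∩ {1, 2, 4, 6, 8} = {2}
So ⟦red warm stone that contained 1⟧ = {2}.

{2}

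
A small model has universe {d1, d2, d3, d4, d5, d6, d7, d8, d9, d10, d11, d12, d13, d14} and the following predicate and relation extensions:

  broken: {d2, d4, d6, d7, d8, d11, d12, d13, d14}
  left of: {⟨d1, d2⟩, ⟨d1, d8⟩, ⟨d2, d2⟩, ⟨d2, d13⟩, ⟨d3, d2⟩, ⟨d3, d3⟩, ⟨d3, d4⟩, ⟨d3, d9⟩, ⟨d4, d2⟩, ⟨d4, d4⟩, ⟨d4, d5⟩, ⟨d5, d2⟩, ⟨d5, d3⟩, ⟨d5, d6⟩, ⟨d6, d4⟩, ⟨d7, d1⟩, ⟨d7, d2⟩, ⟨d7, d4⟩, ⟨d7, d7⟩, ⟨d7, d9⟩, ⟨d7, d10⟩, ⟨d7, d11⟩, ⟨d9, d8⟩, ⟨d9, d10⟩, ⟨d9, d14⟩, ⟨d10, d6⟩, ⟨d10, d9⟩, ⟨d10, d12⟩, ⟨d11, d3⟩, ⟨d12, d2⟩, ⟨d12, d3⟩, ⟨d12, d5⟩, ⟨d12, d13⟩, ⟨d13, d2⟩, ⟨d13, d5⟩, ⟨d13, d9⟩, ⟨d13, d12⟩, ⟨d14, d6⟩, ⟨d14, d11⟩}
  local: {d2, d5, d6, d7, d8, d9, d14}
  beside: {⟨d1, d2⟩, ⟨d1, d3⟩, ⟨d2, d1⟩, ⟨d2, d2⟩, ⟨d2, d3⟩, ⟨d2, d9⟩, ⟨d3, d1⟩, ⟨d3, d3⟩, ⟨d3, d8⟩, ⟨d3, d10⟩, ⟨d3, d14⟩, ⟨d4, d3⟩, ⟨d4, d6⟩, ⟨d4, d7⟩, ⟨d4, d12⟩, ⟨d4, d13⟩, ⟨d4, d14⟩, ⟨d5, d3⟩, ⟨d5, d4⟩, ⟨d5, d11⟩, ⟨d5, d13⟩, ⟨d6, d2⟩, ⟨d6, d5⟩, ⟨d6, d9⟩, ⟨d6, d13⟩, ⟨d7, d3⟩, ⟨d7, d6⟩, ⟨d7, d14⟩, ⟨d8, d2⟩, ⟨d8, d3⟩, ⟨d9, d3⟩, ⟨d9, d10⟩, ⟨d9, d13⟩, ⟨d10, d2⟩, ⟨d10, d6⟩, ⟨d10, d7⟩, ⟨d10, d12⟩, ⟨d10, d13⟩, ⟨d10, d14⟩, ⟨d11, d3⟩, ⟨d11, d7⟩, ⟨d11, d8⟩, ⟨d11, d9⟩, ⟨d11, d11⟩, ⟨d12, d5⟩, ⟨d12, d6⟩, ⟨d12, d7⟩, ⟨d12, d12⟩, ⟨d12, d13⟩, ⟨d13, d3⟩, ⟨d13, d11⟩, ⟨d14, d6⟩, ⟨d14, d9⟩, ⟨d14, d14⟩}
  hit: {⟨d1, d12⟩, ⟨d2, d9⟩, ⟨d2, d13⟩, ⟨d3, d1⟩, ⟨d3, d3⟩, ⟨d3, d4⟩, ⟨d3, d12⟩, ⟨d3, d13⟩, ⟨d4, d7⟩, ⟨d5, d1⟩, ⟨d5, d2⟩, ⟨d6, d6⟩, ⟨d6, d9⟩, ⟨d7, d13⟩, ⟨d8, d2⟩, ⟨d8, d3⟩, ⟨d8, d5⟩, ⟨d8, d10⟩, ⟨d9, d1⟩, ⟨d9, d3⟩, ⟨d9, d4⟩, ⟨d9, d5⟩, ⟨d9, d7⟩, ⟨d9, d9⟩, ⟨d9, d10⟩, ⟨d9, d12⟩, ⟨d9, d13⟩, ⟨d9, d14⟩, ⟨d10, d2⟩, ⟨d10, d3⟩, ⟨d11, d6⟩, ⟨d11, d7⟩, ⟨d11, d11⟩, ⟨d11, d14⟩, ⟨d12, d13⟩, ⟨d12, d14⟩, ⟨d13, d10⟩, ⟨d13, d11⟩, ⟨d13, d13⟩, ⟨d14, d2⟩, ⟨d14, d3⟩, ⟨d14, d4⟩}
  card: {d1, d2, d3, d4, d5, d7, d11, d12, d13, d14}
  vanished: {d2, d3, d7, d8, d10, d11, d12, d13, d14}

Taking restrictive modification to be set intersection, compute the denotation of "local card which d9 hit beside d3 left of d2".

{d5, d7}

⟦which d9 hit⟧ = {x : ⟨d9, x⟩ ∈ ⟦hit⟧} = {d1, d3, d4, d5, d7, d9, d10, d12, d13, d14}
⟦beside d3⟧ = {x : ⟨x, d3⟩ ∈ ⟦beside⟧} = {d1, d2, d3, d4, d5, d7, d8, d9, d11, d13}
⟦left of d2⟧ = {x : ⟨x, d2⟩ ∈ ⟦left of⟧} = {d1, d2, d3, d4, d5, d7, d12, d13}
⟦card⟧ = {d1, d2, d3, d4, d5, d7, d11, d12, d13, d14}
… ∩ ⟦which d9 hit⟧ = {d1, d2, d3, d4, d5, d7, d11, d12, d13, d14} ∩ {d1, d3, d4, d5, d7, d9, d10, d12, d13, d14} = {d1, d3, d4, d5, d7, d12, d13, d14}
… ∩ ⟦beside d3⟧ = {d1, d3, d4, d5, d7, d12, d13, d14} ∩ {d1, d2, d3, d4, d5, d7, d8, d9, d11, d13} = {d1, d3, d4, d5, d7, d13}
… ∩ ⟦left of d2⟧ = {d1, d3, d4, d5, d7, d13} ∩ {d1, d2, d3, d4, d5, d7, d12, d13} = {d1, d3, d4, d5, d7, d13}
… ∩ ⟦local⟧ = {d1, d3, d4, d5, d7, d13} ∩ {d2, d5, d6, d7, d8, d9, d14} = {d5, d7}
So ⟦local card which d9 hit beside d3 left of d2⟧ = {d5, d7}.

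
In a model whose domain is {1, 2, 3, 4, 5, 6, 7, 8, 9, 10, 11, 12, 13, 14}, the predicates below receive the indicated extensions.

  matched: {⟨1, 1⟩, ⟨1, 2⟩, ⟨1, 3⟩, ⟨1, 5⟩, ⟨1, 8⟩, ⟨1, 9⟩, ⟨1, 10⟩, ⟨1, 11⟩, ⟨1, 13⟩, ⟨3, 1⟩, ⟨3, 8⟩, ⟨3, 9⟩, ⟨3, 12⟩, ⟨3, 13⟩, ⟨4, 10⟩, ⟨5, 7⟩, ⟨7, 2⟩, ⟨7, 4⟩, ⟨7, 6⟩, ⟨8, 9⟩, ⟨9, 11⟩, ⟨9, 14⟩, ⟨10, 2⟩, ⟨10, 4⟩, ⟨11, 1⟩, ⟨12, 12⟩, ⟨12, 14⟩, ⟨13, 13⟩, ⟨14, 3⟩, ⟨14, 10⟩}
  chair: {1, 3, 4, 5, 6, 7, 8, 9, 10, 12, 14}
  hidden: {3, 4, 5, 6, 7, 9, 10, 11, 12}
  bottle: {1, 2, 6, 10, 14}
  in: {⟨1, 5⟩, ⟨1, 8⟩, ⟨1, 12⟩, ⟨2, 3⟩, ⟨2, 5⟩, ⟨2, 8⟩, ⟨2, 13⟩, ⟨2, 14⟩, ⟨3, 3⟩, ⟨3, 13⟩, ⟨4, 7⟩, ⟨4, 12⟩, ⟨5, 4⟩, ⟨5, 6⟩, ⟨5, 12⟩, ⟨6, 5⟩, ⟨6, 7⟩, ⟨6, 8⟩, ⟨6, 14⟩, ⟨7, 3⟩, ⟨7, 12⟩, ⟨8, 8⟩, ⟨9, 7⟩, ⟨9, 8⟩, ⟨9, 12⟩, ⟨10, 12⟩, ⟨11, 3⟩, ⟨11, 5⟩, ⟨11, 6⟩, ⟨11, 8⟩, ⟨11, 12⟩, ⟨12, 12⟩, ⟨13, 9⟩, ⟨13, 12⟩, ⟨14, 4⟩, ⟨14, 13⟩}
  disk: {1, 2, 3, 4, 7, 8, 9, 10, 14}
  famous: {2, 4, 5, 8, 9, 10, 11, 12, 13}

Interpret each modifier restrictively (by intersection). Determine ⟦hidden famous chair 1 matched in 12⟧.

{5, 9, 10}

⟦1 matched⟧ = {x : ⟨1, x⟩ ∈ ⟦matched⟧} = {1, 2, 3, 5, 8, 9, 10, 11, 13}
⟦in 12⟧ = {x : ⟨x, 12⟩ ∈ ⟦in⟧} = {1, 4, 5, 7, 9, 10, 11, 12, 13}
⟦chair⟧ = {1, 3, 4, 5, 6, 7, 8, 9, 10, 12, 14}
… ∩ ⟦1 matched⟧ = {1, 3, 4, 5, 6, 7, 8, 9, 10, 12, 14} ∩ {1, 2, 3, 5, 8, 9, 10, 11, 13} = {1, 3, 5, 8, 9, 10}
… ∩ ⟦in 12⟧ = {1, 3, 5, 8, 9, 10} ∩ {1, 4, 5, 7, 9, 10, 11, 12, 13} = {1, 5, 9, 10}
… ∩ ⟦hidden⟧ = {1, 5, 9, 10} ∩ {3, 4, 5, 6, 7, 9, 10, 11, 12} = {5, 9, 10}
… ∩ ⟦famous⟧ = {5, 9, 10} ∩ {2, 4, 5, 8, 9, 10, 11, 12, 13} = {5, 9, 10}
So ⟦hidden famous chair 1 matched in 12⟧ = {5, 9, 10}.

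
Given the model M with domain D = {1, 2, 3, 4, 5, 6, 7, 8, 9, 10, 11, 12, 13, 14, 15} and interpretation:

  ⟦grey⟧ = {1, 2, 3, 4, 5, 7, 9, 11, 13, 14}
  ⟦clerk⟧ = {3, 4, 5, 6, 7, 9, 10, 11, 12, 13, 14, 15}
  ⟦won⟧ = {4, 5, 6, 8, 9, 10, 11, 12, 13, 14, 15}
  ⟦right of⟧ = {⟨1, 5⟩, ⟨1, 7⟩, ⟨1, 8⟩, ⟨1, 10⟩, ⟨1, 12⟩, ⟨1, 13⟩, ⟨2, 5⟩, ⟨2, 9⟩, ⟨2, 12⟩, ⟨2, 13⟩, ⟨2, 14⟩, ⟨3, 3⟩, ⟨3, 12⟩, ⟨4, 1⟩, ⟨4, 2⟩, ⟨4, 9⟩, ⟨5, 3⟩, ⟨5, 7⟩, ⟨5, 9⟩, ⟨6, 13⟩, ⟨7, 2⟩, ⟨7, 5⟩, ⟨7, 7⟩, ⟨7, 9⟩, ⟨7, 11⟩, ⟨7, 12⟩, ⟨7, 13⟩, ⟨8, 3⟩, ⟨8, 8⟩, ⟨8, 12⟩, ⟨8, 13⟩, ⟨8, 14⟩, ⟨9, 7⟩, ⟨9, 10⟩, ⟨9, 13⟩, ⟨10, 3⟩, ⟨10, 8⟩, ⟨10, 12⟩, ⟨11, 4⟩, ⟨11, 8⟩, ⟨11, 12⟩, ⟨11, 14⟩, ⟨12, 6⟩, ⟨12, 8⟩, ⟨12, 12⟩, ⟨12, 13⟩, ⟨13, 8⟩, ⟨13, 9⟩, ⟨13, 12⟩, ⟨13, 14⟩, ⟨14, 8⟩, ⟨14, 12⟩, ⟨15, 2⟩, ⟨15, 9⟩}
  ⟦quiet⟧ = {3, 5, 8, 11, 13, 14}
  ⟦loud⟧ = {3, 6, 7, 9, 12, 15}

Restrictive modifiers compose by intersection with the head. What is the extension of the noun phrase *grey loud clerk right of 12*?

⟦right of 12⟧ = {x : ⟨x, 12⟩ ∈ ⟦right of⟧} = {1, 2, 3, 7, 8, 10, 11, 12, 13, 14}
⟦clerk⟧ = {3, 4, 5, 6, 7, 9, 10, 11, 12, 13, 14, 15}
… ∩ ⟦right of 12⟧ = {3, 4, 5, 6, 7, 9, 10, 11, 12, 13, 14, 15} ∩ {1, 2, 3, 7, 8, 10, 11, 12, 13, 14} = {3, 7, 10, 11, 12, 13, 14}
… ∩ ⟦grey⟧ = {3, 7, 10, 11, 12, 13, 14} ∩ {1, 2, 3, 4, 5, 7, 9, 11, 13, 14} = {3, 7, 11, 13, 14}
… ∩ ⟦loud⟧ = {3, 7, 11, 13, 14} ∩ {3, 6, 7, 9, 12, 15} = {3, 7}
So ⟦grey loud clerk right of 12⟧ = {3, 7}.

{3, 7}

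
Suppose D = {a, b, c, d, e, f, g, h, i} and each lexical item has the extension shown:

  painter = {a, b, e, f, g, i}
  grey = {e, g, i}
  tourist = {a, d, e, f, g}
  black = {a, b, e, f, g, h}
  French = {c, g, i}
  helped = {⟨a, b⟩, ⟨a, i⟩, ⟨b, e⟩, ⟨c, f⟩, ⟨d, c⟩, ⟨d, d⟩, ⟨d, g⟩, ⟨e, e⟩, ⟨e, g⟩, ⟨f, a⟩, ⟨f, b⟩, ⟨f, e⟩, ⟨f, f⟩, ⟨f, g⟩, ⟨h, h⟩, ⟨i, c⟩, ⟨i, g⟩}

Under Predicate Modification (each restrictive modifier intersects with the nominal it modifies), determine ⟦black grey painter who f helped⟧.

{e, g}

⟦who f helped⟧ = {x : ⟨f, x⟩ ∈ ⟦helped⟧} = {a, b, e, f, g}
⟦painter⟧ = {a, b, e, f, g, i}
… ∩ ⟦who f helped⟧ = {a, b, e, f, g, i} ∩ {a, b, e, f, g} = {a, b, e, f, g}
… ∩ ⟦black⟧ = {a, b, e, f, g} ∩ {a, b, e, f, g, h} = {a, b, e, f, g}
… ∩ ⟦grey⟧ = {a, b, e, f, g} ∩ {e, g, i} = {e, g}
So ⟦black grey painter who f helped⟧ = {e, g}.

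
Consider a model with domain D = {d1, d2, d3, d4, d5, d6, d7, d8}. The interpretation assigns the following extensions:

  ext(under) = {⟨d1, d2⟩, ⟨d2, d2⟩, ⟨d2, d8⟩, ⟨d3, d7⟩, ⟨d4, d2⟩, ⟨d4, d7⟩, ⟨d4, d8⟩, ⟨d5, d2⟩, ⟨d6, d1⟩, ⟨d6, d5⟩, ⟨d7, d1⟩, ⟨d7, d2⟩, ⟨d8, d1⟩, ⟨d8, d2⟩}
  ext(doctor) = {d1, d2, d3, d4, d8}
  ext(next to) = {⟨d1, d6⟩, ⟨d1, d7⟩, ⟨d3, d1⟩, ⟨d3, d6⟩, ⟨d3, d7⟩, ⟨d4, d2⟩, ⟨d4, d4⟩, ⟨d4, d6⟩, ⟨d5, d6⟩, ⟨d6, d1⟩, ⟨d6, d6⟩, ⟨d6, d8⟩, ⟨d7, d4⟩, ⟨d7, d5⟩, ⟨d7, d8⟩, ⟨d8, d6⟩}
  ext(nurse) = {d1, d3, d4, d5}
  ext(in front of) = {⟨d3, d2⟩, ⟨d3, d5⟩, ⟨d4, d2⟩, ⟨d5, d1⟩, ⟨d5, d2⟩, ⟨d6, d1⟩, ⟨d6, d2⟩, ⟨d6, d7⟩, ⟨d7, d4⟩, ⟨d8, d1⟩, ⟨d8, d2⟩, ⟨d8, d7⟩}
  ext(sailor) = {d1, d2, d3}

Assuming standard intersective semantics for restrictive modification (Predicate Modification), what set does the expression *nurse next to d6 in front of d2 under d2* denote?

⟦next to d6⟧ = {x : ⟨x, d6⟩ ∈ ⟦next to⟧} = {d1, d3, d4, d5, d6, d8}
⟦in front of d2⟧ = {x : ⟨x, d2⟩ ∈ ⟦in front of⟧} = {d3, d4, d5, d6, d8}
⟦under d2⟧ = {x : ⟨x, d2⟩ ∈ ⟦under⟧} = {d1, d2, d4, d5, d7, d8}
⟦nurse⟧ = {d1, d3, d4, d5}
… ∩ ⟦next to d6⟧ = {d1, d3, d4, d5} ∩ {d1, d3, d4, d5, d6, d8} = {d1, d3, d4, d5}
… ∩ ⟦in front of d2⟧ = {d1, d3, d4, d5} ∩ {d3, d4, d5, d6, d8} = {d3, d4, d5}
… ∩ ⟦under d2⟧ = {d3, d4, d5} ∩ {d1, d2, d4, d5, d7, d8} = {d4, d5}
So ⟦nurse next to d6 in front of d2 under d2⟧ = {d4, d5}.

{d4, d5}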